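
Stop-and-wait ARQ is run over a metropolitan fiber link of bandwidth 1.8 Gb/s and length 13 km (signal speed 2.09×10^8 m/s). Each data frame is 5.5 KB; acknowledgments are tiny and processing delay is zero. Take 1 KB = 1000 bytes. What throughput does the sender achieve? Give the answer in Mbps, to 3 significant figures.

t_tx = L/R = 44000/1800000000 = 2.44444e-05 s.
t_prop = 13000/209000000 = 6.2201e-05 s; RTT = 0.000124402 s.
Cycle = t_tx + RTT = 0.000148846 s.
Throughput = L / cycle = 44000 / 0.000148846 = 296 Mbps.

296 Mbps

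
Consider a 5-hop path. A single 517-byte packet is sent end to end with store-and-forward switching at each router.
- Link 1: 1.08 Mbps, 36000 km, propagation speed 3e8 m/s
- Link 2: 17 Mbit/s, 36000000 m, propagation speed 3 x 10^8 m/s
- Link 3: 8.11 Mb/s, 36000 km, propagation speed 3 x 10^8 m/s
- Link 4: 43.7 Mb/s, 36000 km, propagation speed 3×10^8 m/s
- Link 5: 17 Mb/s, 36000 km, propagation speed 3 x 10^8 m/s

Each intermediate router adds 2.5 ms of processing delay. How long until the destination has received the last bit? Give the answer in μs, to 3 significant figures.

615000 μs

L = 517 × 8 = 4136 bits.
Transmission delays (L/R per hop): 3829.63, 243.294, 509.988, 94.6453, 243.294 μs; sum = 4920.85 μs.
Propagation delays (d/s per hop): 120000, 120000, 120000, 120000, 120000 μs; sum = 600000 μs.
Processing at 4 router(s): 4 × 2.5 ms = 10000 μs.
End-to-end = 615000 μs.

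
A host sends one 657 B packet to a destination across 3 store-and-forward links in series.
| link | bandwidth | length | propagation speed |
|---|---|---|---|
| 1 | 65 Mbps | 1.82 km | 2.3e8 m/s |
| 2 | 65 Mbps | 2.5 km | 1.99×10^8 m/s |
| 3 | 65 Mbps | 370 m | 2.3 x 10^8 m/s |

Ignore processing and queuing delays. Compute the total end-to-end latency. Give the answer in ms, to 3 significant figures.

L = 657 × 8 = 5256 bits.
Transmission delay per hop = L/R = 5256/65000000 = 0.0808615 ms; 3 hops → 0.242585 ms.
Propagation delays (d/s per hop): 0.00791304, 0.0125628, 0.0016087 ms; sum = 0.0220846 ms.
End-to-end = 0.265 ms.

0.265 ms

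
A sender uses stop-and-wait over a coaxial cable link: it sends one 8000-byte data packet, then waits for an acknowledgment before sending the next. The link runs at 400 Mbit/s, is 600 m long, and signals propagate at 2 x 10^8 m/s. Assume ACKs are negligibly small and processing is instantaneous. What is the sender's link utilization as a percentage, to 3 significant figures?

t_tx = L/R = 64000/400000000 = 0.00016 s.
t_prop = 600/200000000 = 3e-06 s; RTT = 6e-06 s.
Cycle = t_tx + RTT = 0.000166 s.
Utilization = t_tx / cycle = 0.00016/0.000166 = 96.4 %.

96.4 %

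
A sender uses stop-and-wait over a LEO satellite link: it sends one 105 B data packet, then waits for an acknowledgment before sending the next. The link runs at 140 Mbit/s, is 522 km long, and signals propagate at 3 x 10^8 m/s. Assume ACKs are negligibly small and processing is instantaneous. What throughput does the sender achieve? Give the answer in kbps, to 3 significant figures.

241 kbps

t_tx = L/R = 840/140000000 = 6e-06 s.
t_prop = 522000/300000000 = 0.00174 s; RTT = 0.00348 s.
Cycle = t_tx + RTT = 0.003486 s.
Throughput = L / cycle = 840 / 0.003486 = 241 kbps.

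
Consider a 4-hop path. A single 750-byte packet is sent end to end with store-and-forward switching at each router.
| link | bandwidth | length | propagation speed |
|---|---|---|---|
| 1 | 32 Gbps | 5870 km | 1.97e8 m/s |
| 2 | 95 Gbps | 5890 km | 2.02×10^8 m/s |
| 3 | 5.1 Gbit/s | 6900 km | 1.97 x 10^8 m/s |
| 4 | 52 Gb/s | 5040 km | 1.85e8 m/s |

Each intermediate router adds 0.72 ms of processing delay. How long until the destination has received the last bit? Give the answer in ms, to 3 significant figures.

123 ms

L = 750 × 8 = 6000 bits.
Transmission delays (L/R per hop): 0.0001875, 6.31579e-05, 0.00117647, 0.000115385 ms; sum = 0.00154251 ms.
Propagation delays (d/s per hop): 29.797, 29.1584, 35.0254, 27.2432 ms; sum = 121.224 ms.
Processing at 3 router(s): 3 × 0.72 ms = 2.16 ms.
End-to-end = 123 ms.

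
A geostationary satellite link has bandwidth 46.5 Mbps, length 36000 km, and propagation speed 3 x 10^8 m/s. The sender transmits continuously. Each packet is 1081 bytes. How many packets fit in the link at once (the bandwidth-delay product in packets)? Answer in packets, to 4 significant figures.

Propagation delay = 36000000 / 300000000 = 0.12 s.
BDP = R × t_prop = 46500000 × 0.12 = 5580000 bits.
In packets of 8648 bits: 645.2 packets.

645.2 packets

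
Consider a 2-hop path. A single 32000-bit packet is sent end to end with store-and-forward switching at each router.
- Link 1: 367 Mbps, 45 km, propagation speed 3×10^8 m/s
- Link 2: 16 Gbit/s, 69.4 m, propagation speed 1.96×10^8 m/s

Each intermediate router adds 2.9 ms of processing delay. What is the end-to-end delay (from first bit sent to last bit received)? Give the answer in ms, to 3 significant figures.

Transmission delays (L/R per hop): 0.0871935, 0.002 ms; sum = 0.0891935 ms.
Propagation delays (d/s per hop): 0.15, 0.000354082 ms; sum = 0.150354 ms.
Processing at 1 router(s): 1 × 2.9 ms = 2.9 ms.
End-to-end = 3.14 ms.

3.14 ms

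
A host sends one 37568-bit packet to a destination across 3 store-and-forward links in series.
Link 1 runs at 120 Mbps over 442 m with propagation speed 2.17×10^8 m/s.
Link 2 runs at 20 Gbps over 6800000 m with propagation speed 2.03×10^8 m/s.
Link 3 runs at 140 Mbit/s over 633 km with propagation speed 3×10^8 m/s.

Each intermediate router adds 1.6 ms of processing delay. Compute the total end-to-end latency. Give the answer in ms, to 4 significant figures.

39.39 ms

Transmission delays (L/R per hop): 0.313067, 0.0018784, 0.268343 ms; sum = 0.583288 ms.
Propagation delays (d/s per hop): 0.00203687, 33.4975, 2.11 ms; sum = 35.6096 ms.
Processing at 2 router(s): 2 × 1.6 ms = 3.2 ms.
End-to-end = 39.39 ms.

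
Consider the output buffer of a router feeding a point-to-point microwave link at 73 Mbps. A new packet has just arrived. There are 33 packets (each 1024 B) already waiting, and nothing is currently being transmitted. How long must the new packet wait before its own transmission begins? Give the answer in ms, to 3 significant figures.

Each queued packet: L/R = 8192/73000000 = 0.112219 ms.
33 queued → 3.70323 ms.
Queuing delay = 3.70 ms.

3.70 ms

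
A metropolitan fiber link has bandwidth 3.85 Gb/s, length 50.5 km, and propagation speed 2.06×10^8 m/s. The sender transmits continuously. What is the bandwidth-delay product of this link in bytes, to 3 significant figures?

Propagation delay = 50500 / 206000000 = 0.000245146 s.
BDP = R × t_prop = 3850000000 × 0.000245146 = 943811 bits.
In bytes: 943811/8 = 118000 bytes.

118000 bytes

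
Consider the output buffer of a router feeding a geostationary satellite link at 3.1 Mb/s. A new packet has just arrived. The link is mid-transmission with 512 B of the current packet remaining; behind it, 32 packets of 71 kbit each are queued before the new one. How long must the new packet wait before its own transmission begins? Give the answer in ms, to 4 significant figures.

734.2 ms

Each queued packet: L/R = 71000/3100000 = 22.9032 ms.
32 queued → 732.903 ms.
Plus remaining 4096 bits of current packet: 1.32129 ms.
Queuing delay = 734.2 ms.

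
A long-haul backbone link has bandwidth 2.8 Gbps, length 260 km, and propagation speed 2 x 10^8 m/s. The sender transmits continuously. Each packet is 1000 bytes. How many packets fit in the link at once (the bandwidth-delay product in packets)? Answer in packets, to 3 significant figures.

Propagation delay = 260000 / 200000000 = 0.0013 s.
BDP = R × t_prop = 2800000000 × 0.0013 = 3640000 bits.
In packets of 8000 bits: 455 packets.

455 packets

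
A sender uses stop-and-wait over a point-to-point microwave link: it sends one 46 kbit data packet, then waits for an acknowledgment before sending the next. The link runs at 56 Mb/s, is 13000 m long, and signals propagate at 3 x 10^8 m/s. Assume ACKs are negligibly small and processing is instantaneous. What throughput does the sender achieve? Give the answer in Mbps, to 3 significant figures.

50.7 Mbps

t_tx = L/R = 46000/56000000 = 0.000821429 s.
t_prop = 13000/300000000 = 4.33333e-05 s; RTT = 8.66667e-05 s.
Cycle = t_tx + RTT = 0.000908095 s.
Throughput = L / cycle = 46000 / 0.000908095 = 50.7 Mbps.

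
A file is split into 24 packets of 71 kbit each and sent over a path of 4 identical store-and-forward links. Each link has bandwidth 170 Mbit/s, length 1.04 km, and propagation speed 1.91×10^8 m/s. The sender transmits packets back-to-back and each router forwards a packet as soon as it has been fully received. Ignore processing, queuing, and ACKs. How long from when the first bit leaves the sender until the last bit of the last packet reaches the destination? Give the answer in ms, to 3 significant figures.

11.3 ms

Per-hop transmission t_tx = L/R = 71000/170000000 = 0.417647 ms.
Per-hop propagation t_prop = 1040/191000000 = 0.00544503 ms.
Pipeline fill: first packet needs 4·t_tx to clear all hops; remaining 23 packets each add one t_tx.
Total = (4+24-1)·t_tx + 4·t_prop = 27·0.417647 + 4·0.00544503 = 11.3 ms.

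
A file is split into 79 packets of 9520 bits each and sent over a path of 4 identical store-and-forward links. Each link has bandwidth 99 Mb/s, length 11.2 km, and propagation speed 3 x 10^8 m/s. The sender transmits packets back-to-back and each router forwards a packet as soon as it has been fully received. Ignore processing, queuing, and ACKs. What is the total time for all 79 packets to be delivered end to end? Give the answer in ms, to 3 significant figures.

8.03 ms

Per-hop transmission t_tx = L/R = 9520/99000000 = 0.0961616 ms.
Per-hop propagation t_prop = 11200/300000000 = 0.0373333 ms.
Pipeline fill: first packet needs 4·t_tx to clear all hops; remaining 78 packets each add one t_tx.
Total = (4+79-1)·t_tx + 4·t_prop = 82·0.0961616 + 4·0.0373333 = 8.03 ms.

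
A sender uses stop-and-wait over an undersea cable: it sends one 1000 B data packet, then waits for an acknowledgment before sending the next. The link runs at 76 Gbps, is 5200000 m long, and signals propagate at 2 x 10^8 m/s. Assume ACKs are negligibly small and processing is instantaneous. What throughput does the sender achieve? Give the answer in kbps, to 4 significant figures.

t_tx = L/R = 8000/76000000000 = 1.05263e-07 s.
t_prop = 5200000/200000000 = 0.026 s; RTT = 0.052 s.
Cycle = t_tx + RTT = 0.0520001 s.
Throughput = L / cycle = 8000 / 0.0520001 = 153.8 kbps.

153.8 kbps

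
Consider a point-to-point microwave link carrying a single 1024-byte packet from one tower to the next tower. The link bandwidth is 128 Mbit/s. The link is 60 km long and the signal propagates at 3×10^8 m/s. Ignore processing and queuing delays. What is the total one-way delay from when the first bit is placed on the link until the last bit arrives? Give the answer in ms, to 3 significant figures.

L = 1024 × 8 = 8192 bits.
Transmission delay = L/R = 8192 / 128000000 = 0.064 ms.
Propagation delay = d/s = 60000 m / 300000000 m/s = 0.2 ms.
Total = 0.264 ms.

0.264 ms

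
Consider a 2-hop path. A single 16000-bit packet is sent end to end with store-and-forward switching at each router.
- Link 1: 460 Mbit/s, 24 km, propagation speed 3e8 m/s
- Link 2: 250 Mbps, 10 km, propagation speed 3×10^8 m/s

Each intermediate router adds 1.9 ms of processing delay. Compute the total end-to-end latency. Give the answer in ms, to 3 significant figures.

2.11 ms

Transmission delays (L/R per hop): 0.0347826, 0.064 ms; sum = 0.0987826 ms.
Propagation delays (d/s per hop): 0.08, 0.0333333 ms; sum = 0.113333 ms.
Processing at 1 router(s): 1 × 1.9 ms = 1.9 ms.
End-to-end = 2.11 ms.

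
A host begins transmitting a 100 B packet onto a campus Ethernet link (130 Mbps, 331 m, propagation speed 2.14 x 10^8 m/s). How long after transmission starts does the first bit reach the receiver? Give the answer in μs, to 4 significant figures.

1.547 μs

First bit experiences only propagation delay: d/s = 331/214000000 = 1.547 μs.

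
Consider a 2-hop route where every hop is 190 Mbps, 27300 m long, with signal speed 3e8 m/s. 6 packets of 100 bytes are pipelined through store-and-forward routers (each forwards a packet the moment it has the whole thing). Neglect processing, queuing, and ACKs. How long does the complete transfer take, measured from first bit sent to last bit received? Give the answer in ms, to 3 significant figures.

0.211 ms

Per-hop transmission t_tx = L/R = 800/190000000 = 0.00421053 ms.
Per-hop propagation t_prop = 27300/300000000 = 0.091 ms.
Pipeline fill: first packet needs 2·t_tx to clear all hops; remaining 5 packets each add one t_tx.
Total = (2+6-1)·t_tx + 2·t_prop = 7·0.00421053 + 2·0.091 = 0.211 ms.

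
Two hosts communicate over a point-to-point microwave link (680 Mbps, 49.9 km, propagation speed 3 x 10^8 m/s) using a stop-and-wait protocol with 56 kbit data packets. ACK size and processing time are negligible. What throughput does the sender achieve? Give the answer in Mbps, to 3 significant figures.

135 Mbps

t_tx = L/R = 56000/680000000 = 8.23529e-05 s.
t_prop = 49900/300000000 = 0.000166333 s; RTT = 0.000332667 s.
Cycle = t_tx + RTT = 0.00041502 s.
Throughput = L / cycle = 56000 / 0.00041502 = 135 Mbps.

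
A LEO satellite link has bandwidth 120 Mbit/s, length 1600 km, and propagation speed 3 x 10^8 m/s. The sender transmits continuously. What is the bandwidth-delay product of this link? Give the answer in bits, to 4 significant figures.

Propagation delay = 1600000 / 300000000 = 0.00533333 s.
BDP = R × t_prop = 120000000 × 0.00533333 = 640000 bits.

640000 bits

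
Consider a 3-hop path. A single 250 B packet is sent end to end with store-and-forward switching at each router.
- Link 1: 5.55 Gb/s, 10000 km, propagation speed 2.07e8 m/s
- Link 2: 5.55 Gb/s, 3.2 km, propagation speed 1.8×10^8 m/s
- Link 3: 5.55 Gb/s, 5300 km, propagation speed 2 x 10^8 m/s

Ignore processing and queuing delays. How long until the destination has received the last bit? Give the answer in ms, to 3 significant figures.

L = 250 × 8 = 2000 bits.
Transmission delay per hop = L/R = 2000/5550000000 = 0.00036036 ms; 3 hops → 0.00108108 ms.
Propagation delays (d/s per hop): 48.3092, 0.0177778, 26.5 ms; sum = 74.827 ms.
End-to-end = 74.8 ms.

74.8 ms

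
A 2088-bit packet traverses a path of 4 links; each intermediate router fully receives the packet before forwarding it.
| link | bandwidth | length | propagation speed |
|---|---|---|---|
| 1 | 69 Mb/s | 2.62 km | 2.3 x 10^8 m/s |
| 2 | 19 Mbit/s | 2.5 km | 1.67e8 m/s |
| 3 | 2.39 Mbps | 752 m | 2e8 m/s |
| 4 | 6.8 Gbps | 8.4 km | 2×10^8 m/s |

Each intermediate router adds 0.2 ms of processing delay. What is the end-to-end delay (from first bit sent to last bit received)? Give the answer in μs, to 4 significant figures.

Transmission delays (L/R per hop): 30.2609, 109.895, 873.64, 0.307059 μs; sum = 1014.1 μs.
Propagation delays (d/s per hop): 11.3913, 14.9701, 3.76, 42 μs; sum = 72.1214 μs.
Processing at 3 router(s): 3 × 0.2 ms = 600 μs.
End-to-end = 1686 μs.

1686 μs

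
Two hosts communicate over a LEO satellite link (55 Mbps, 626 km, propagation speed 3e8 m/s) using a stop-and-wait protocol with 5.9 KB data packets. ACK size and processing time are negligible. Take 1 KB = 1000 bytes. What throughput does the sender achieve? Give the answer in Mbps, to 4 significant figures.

9.381 Mbps

t_tx = L/R = 47200/55000000 = 0.000858182 s.
t_prop = 626000/300000000 = 0.00208667 s; RTT = 0.00417333 s.
Cycle = t_tx + RTT = 0.00503152 s.
Throughput = L / cycle = 47200 / 0.00503152 = 9.381 Mbps.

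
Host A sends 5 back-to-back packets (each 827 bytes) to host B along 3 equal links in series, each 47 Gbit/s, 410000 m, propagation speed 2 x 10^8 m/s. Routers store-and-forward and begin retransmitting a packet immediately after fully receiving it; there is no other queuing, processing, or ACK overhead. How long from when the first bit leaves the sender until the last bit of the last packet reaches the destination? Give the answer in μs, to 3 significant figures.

6150 μs

Per-hop transmission t_tx = L/R = 6616/47000000000 = 0.140766 μs.
Per-hop propagation t_prop = 410000/200000000 = 2050 μs.
Pipeline fill: first packet needs 3·t_tx to clear all hops; remaining 4 packets each add one t_tx.
Total = (3+5-1)·t_tx + 3·t_prop = 7·0.140766 + 3·2050 = 6150 μs.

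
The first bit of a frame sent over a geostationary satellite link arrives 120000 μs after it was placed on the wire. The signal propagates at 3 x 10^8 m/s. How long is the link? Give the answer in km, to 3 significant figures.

d = s × t_prop = 300000000 × 0.12 = 36000 km.

36000 km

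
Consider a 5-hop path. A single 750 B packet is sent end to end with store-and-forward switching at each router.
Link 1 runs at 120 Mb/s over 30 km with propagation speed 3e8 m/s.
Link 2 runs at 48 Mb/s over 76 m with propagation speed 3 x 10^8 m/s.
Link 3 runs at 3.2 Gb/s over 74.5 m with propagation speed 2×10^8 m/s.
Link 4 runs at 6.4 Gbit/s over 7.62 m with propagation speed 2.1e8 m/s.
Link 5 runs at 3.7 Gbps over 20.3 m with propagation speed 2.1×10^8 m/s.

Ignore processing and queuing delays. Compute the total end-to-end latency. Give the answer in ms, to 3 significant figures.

0.280 ms

L = 750 × 8 = 6000 bits.
Transmission delays (L/R per hop): 0.05, 0.125, 0.001875, 0.0009375, 0.00162162 ms; sum = 0.179434 ms.
Propagation delays (d/s per hop): 0.1, 0.000253333, 0.0003725, 3.62857e-05, 9.66667e-05 ms; sum = 0.100759 ms.
End-to-end = 0.280 ms.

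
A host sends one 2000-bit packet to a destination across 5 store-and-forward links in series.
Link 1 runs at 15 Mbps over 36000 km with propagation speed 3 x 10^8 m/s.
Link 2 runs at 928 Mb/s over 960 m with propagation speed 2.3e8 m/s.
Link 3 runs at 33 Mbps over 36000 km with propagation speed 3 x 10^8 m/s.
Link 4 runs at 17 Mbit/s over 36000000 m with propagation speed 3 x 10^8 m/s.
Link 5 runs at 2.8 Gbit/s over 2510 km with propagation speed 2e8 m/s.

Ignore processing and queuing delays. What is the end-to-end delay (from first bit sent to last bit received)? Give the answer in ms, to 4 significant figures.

372.9 ms

Transmission delays (L/R per hop): 0.133333, 0.00215517, 0.0606061, 0.117647, 0.000714286 ms; sum = 0.314456 ms.
Propagation delays (d/s per hop): 120, 0.00417391, 120, 120, 12.55 ms; sum = 372.554 ms.
End-to-end = 372.9 ms.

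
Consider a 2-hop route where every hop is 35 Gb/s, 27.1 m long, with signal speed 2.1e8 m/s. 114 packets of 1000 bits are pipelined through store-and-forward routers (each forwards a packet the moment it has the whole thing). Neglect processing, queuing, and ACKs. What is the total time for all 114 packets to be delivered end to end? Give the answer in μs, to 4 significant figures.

3.544 μs

Per-hop transmission t_tx = L/R = 1000/35000000000 = 0.0285714 μs.
Per-hop propagation t_prop = 27.1/210000000 = 0.129048 μs.
Pipeline fill: first packet needs 2·t_tx to clear all hops; remaining 113 packets each add one t_tx.
Total = (2+114-1)·t_tx + 2·t_prop = 115·0.0285714 + 2·0.129048 = 3.544 μs.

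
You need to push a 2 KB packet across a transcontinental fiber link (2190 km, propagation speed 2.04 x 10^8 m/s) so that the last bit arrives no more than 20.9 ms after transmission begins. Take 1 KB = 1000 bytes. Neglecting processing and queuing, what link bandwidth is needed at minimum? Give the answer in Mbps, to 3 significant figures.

1.57 Mbps

L = 16000 bits.
Propagation delay = 2190000 / 204000000 = 10.7353 ms.
Transmission budget = 20.9 − 10.7353 = 10.1647 ms.
R ≥ L / t_tx = 16000 bits / 0.0101647 s = 1.57 Mbps.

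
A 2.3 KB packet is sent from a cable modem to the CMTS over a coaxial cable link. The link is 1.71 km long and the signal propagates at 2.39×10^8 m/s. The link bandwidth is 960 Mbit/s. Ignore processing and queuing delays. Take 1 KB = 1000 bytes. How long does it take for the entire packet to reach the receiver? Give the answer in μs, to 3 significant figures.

26.3 μs

L = 18400 bits.
Transmission delay = L/R = 18400 / 960000000 = 19.1667 μs.
Propagation delay = d/s = 1710 m / 239000000 m/s = 7.15481 μs.
Total = 26.3 μs.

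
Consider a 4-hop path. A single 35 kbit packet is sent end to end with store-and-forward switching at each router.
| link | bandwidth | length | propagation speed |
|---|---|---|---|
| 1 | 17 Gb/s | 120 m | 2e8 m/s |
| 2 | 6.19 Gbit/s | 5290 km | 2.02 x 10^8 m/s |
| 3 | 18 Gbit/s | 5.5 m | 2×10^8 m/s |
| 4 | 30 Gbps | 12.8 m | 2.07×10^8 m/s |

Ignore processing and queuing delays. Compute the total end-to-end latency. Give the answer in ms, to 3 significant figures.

26.2 ms

L = 35000 bits.
Transmission delays (L/R per hop): 0.00205882, 0.00565428, 0.00194444, 0.00116667 ms; sum = 0.0108242 ms.
Propagation delays (d/s per hop): 0.0006, 26.1881, 2.75e-05, 6.18357e-05 ms; sum = 26.1888 ms.
End-to-end = 26.2 ms.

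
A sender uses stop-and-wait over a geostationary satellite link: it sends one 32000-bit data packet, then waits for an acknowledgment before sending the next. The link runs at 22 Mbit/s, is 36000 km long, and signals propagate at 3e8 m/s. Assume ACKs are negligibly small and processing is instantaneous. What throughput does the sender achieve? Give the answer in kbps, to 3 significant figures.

133 kbps

t_tx = L/R = 32000/22000000 = 0.00145455 s.
t_prop = 36000000/300000000 = 0.12 s; RTT = 0.24 s.
Cycle = t_tx + RTT = 0.241455 s.
Throughput = L / cycle = 32000 / 0.241455 = 133 kbps.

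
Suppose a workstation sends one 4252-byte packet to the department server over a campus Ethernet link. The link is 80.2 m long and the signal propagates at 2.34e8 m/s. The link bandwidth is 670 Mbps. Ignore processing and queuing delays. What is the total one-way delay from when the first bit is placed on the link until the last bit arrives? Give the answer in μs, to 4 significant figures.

51.11 μs

L = 4252 × 8 = 34016 bits.
Transmission delay = L/R = 34016 / 670000000 = 50.7701 μs.
Propagation delay = d/s = 80.2 m / 234000000 m/s = 0.342735 μs.
Total = 51.11 μs.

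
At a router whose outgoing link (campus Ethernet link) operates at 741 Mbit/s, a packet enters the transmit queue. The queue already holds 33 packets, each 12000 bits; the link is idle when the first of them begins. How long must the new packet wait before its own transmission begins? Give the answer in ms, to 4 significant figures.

Each queued packet: L/R = 12000/741000000 = 0.0161943 ms.
33 queued → 0.534413 ms.
Queuing delay = 0.5344 ms.

0.5344 ms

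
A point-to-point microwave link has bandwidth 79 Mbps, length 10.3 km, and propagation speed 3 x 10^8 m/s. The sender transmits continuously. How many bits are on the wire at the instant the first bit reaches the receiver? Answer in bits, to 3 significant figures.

Propagation delay = 10300 / 300000000 = 3.43333e-05 s.
BDP = R × t_prop = 79000000 × 3.43333e-05 = 2712.33 bits.

2710 bits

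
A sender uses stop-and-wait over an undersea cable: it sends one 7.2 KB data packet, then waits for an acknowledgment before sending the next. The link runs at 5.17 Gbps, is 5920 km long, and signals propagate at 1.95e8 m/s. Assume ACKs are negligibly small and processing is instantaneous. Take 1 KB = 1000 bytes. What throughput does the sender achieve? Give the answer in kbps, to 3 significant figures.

t_tx = L/R = 57600/5170000000 = 1.11412e-05 s.
t_prop = 5920000/195000000 = 0.030359 s; RTT = 0.0607179 s.
Cycle = t_tx + RTT = 0.0607291 s.
Throughput = L / cycle = 57600 / 0.0607291 = 948 kbps.

948 kbps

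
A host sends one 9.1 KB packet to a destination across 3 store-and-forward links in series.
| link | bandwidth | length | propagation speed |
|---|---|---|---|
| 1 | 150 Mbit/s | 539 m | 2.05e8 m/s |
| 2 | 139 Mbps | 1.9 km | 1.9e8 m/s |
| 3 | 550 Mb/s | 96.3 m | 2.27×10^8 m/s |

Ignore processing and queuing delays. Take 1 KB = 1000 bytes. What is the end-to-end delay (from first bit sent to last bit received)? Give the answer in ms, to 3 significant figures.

1.15 ms

L = 72800 bits.
Transmission delays (L/R per hop): 0.485333, 0.523741, 0.132364 ms; sum = 1.14144 ms.
Propagation delays (d/s per hop): 0.00262927, 0.01, 0.000424229 ms; sum = 0.0130535 ms.
End-to-end = 1.15 ms.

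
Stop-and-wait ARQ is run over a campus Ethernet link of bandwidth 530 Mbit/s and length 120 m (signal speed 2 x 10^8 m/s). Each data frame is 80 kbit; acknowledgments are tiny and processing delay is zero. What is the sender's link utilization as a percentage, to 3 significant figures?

99.2 %

t_tx = L/R = 80000/530000000 = 0.000150943 s.
t_prop = 120/200000000 = 6e-07 s; RTT = 1.2e-06 s.
Cycle = t_tx + RTT = 0.000152143 s.
Utilization = t_tx / cycle = 0.000150943/0.000152143 = 99.2 %.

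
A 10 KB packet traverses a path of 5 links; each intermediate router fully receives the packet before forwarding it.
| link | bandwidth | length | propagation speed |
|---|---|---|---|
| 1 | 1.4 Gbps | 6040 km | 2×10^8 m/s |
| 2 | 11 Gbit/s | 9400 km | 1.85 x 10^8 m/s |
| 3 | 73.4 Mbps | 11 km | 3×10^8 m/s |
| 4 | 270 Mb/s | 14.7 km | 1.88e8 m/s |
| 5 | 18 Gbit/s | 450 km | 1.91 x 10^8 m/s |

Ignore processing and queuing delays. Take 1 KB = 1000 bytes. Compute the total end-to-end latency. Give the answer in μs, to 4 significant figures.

84940 μs

L = 80000 bits.
Transmission delays (L/R per hop): 57.1429, 7.27273, 1089.92, 296.296, 4.44444 μs; sum = 1455.07 μs.
Propagation delays (d/s per hop): 30200, 50810.8, 36.6667, 78.1915, 2356.02 μs; sum = 83481.7 μs.
End-to-end = 84940 μs.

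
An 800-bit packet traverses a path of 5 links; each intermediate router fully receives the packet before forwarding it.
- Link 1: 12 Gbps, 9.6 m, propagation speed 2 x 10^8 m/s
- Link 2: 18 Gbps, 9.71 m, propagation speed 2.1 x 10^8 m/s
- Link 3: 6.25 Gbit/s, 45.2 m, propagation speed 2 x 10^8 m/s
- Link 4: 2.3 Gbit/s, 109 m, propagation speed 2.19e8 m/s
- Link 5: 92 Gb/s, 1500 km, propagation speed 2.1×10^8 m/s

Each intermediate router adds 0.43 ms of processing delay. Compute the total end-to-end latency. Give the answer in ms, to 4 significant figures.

Transmission delays (L/R per hop): 6.66667e-05, 4.44444e-05, 0.000128, 0.000347826, 8.69565e-06 ms; sum = 0.000595633 ms.
Propagation delays (d/s per hop): 4.8e-05, 4.62381e-05, 0.000226, 0.000497717, 7.14286 ms; sum = 7.14368 ms.
Processing at 4 router(s): 4 × 0.43 ms = 1.72 ms.
End-to-end = 8.864 ms.

8.864 ms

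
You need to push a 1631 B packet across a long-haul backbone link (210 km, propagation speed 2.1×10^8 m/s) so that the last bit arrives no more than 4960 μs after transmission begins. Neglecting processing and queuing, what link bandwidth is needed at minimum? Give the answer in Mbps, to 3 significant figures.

L = 13048 bits.
Propagation delay = 210000 / 210000000 = 1000 μs.
Transmission budget = 4960 − 1000 = 3960 μs.
R ≥ L / t_tx = 13048 bits / 0.00396 s = 3.29 Mbps.

3.29 Mbps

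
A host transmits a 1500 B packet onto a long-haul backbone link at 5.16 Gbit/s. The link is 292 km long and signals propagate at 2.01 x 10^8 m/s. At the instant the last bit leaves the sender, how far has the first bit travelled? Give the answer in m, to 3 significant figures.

t_tx = L/R = 12000/5160000000 = 2.32558e-06 s.
Distance = s × t_tx = 2.01e+08 × 2.32558e-06 = 467 m.

467 m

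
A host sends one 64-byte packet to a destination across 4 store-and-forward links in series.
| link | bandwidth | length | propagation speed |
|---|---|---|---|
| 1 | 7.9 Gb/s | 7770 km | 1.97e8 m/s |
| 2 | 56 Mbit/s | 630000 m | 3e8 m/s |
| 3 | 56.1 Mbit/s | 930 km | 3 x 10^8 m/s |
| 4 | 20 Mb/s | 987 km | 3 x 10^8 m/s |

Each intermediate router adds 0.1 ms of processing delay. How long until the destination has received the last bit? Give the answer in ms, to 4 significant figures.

L = 64 × 8 = 512 bits.
Transmission delays (L/R per hop): 6.48101e-05, 0.00914286, 0.00912656, 0.0256 ms; sum = 0.0439342 ms.
Propagation delays (d/s per hop): 39.4416, 2.1, 3.1, 3.29 ms; sum = 47.9316 ms.
Processing at 3 router(s): 3 × 0.1 ms = 0.3 ms.
End-to-end = 48.28 ms.

48.28 ms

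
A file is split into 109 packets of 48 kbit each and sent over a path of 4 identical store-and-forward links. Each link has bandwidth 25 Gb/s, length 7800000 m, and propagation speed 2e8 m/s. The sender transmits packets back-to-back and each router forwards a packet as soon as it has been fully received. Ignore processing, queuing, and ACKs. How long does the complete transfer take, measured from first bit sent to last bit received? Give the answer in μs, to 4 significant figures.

156200 μs

Per-hop transmission t_tx = L/R = 48000/25000000000 = 1.92 μs.
Per-hop propagation t_prop = 7800000/200000000 = 39000 μs.
Pipeline fill: first packet needs 4·t_tx to clear all hops; remaining 108 packets each add one t_tx.
Total = (4+109-1)·t_tx + 4·t_prop = 112·1.92 + 4·39000 = 156200 μs.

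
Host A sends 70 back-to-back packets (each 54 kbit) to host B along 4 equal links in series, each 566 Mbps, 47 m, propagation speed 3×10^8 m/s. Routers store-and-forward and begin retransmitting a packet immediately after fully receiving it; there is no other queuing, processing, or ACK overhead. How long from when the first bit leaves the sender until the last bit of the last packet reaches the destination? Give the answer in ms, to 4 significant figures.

6.965 ms

Per-hop transmission t_tx = L/R = 54000/566000000 = 0.0954064 ms.
Per-hop propagation t_prop = 47/300000000 = 0.000156667 ms.
Pipeline fill: first packet needs 4·t_tx to clear all hops; remaining 69 packets each add one t_tx.
Total = (4+70-1)·t_tx + 4·t_prop = 73·0.0954064 + 4·0.000156667 = 6.965 ms.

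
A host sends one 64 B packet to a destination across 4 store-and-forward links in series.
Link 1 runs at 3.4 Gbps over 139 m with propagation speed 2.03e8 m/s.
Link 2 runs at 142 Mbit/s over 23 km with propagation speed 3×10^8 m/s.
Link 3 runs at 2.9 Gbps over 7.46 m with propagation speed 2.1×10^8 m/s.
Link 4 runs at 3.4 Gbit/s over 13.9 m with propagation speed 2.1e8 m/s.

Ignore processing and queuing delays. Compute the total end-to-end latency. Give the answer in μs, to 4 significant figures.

L = 64 × 8 = 512 bits.
Transmission delays (L/R per hop): 0.150588, 3.60563, 0.176552, 0.150588 μs; sum = 4.08336 μs.
Propagation delays (d/s per hop): 0.684729, 76.6667, 0.0355238, 0.0661905 μs; sum = 77.4531 μs.
End-to-end = 81.54 μs.

81.54 μs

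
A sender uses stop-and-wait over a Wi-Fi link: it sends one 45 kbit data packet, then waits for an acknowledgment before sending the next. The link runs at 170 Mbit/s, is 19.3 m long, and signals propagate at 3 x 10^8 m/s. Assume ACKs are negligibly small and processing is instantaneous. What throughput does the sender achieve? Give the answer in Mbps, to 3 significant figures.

t_tx = L/R = 45000/170000000 = 0.000264706 s.
t_prop = 19.3/300000000 = 6.43333e-08 s; RTT = 1.28667e-07 s.
Cycle = t_tx + RTT = 0.000264835 s.
Throughput = L / cycle = 45000 / 0.000264835 = 170 Mbps.

170 Mbps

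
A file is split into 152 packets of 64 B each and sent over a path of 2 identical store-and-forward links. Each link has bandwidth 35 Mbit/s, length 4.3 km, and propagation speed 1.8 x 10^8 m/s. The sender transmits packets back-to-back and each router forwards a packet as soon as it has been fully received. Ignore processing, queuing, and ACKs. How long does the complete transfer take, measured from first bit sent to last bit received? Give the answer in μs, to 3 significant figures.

2290 μs

Per-hop transmission t_tx = L/R = 512/35000000 = 14.6286 μs.
Per-hop propagation t_prop = 4300/180000000 = 23.8889 μs.
Pipeline fill: first packet needs 2·t_tx to clear all hops; remaining 151 packets each add one t_tx.
Total = (2+152-1)·t_tx + 2·t_prop = 153·14.6286 + 2·23.8889 = 2290 μs.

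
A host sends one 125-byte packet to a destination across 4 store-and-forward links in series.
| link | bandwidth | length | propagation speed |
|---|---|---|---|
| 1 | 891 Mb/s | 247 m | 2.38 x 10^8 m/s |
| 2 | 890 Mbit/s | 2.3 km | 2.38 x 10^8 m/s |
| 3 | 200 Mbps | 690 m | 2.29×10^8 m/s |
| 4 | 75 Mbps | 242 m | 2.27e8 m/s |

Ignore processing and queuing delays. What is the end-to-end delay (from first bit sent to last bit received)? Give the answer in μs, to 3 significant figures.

L = 125 × 8 = 1000 bits.
Transmission delays (L/R per hop): 1.12233, 1.1236, 5, 13.3333 μs; sum = 20.5793 μs.
Propagation delays (d/s per hop): 1.03782, 9.66387, 3.0131, 1.06608 μs; sum = 14.7809 μs.
End-to-end = 35.4 μs.

35.4 μs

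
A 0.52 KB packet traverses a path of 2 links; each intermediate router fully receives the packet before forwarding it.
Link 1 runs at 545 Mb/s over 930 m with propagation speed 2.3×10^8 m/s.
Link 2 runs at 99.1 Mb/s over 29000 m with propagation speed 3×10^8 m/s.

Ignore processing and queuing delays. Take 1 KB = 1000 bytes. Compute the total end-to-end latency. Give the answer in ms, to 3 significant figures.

L = 4160 bits.
Transmission delays (L/R per hop): 0.00763303, 0.0419778 ms; sum = 0.0496108 ms.
Propagation delays (d/s per hop): 0.00404348, 0.0966667 ms; sum = 0.10071 ms.
End-to-end = 0.150 ms.

0.150 ms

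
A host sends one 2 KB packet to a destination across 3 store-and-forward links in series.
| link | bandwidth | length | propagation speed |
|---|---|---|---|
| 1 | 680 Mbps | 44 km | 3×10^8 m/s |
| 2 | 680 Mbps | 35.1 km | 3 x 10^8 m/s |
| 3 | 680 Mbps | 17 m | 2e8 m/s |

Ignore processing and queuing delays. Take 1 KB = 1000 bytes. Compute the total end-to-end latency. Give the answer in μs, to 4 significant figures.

334.3 μs

L = 16000 bits.
Transmission delay per hop = L/R = 16000/680000000 = 23.5294 μs; 3 hops → 70.5882 μs.
Propagation delays (d/s per hop): 146.667, 117, 0.085 μs; sum = 263.752 μs.
End-to-end = 334.3 μs.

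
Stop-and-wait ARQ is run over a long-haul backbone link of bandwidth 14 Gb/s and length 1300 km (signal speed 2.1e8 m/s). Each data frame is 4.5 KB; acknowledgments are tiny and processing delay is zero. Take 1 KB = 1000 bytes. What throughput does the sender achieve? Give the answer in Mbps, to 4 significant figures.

2.907 Mbps

t_tx = L/R = 36000/14000000000 = 2.57143e-06 s.
t_prop = 1300000/210000000 = 0.00619048 s; RTT = 0.012381 s.
Cycle = t_tx + RTT = 0.0123835 s.
Throughput = L / cycle = 36000 / 0.0123835 = 2.907 Mbps.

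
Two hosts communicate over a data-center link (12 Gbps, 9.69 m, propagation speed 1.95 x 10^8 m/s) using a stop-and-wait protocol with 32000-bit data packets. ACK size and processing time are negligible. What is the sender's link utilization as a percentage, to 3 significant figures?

t_tx = L/R = 32000/12000000000 = 2.66667e-06 s.
t_prop = 9.69/195000000 = 4.96923e-08 s; RTT = 9.93846e-08 s.
Cycle = t_tx + RTT = 2.76605e-06 s.
Utilization = t_tx / cycle = 2.66667e-06/2.76605e-06 = 96.4 %.

96.4 %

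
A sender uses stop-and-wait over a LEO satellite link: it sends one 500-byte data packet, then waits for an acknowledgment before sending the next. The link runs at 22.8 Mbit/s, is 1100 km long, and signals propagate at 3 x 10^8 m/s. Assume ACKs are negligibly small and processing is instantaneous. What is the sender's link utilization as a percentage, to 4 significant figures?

t_tx = L/R = 4000/22800000 = 0.000175439 s.
t_prop = 1100000/300000000 = 0.00366667 s; RTT = 0.00733333 s.
Cycle = t_tx + RTT = 0.00750877 s.
Utilization = t_tx / cycle = 0.000175439/0.00750877 = 2.336 %.

2.336 %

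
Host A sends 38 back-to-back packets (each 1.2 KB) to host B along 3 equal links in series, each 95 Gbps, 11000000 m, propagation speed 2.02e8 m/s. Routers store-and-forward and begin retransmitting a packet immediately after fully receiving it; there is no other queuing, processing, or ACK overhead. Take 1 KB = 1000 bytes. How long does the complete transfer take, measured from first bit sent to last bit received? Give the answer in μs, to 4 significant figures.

163400 μs

Per-hop transmission t_tx = L/R = 9600/95000000000 = 0.101053 μs.
Per-hop propagation t_prop = 11000000/202000000 = 54455.4 μs.
Pipeline fill: first packet needs 3·t_tx to clear all hops; remaining 37 packets each add one t_tx.
Total = (3+38-1)·t_tx + 3·t_prop = 40·0.101053 + 3·54455.4 = 163400 μs.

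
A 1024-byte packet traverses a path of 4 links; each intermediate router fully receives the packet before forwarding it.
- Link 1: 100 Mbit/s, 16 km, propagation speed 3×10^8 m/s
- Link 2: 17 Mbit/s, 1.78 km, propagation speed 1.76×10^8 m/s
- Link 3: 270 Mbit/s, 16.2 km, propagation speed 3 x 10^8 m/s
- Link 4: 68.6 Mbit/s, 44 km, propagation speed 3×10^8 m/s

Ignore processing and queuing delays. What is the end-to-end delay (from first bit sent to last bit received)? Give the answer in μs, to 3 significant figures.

978 μs

L = 1024 × 8 = 8192 bits.
Transmission delays (L/R per hop): 81.92, 481.882, 30.3407, 119.417 μs; sum = 713.56 μs.
Propagation delays (d/s per hop): 53.3333, 10.1136, 54, 146.667 μs; sum = 264.114 μs.
End-to-end = 978 μs.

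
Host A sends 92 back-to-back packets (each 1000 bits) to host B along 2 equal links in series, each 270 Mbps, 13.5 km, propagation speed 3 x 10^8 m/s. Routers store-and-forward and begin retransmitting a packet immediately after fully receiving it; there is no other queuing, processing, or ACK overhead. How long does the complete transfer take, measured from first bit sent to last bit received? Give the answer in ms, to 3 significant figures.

0.434 ms

Per-hop transmission t_tx = L/R = 1000/270000000 = 0.0037037 ms.
Per-hop propagation t_prop = 13500/300000000 = 0.045 ms.
Pipeline fill: first packet needs 2·t_tx to clear all hops; remaining 91 packets each add one t_tx.
Total = (2+92-1)·t_tx + 2·t_prop = 93·0.0037037 + 2·0.045 = 0.434 ms.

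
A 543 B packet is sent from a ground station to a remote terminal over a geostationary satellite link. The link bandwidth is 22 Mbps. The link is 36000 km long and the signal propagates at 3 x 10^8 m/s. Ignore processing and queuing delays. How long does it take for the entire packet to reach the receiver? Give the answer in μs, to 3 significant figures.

L = 543 × 8 = 4344 bits.
Transmission delay = L/R = 4344 / 22000000 = 197.455 μs.
Propagation delay = d/s = 36000000 m / 300000000 m/s = 120000 μs.
Total = 120000 μs.

120000 μs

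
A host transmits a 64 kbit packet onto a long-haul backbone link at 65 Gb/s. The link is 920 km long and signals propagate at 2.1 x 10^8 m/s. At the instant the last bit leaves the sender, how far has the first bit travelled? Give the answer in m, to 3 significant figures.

207 m

t_tx = L/R = 64000/65000000000 = 9.84615e-07 s.
Distance = s × t_tx = 210000000 × 9.84615e-07 = 207 m.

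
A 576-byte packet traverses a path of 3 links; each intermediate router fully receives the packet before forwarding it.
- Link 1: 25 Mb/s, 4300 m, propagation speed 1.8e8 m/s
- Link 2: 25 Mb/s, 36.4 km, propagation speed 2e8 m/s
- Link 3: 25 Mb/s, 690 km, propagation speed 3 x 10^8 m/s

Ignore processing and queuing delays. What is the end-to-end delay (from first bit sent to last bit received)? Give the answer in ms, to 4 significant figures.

L = 576 × 8 = 4608 bits.
Transmission delay per hop = L/R = 4608/25000000 = 0.18432 ms; 3 hops → 0.55296 ms.
Propagation delays (d/s per hop): 0.0238889, 0.182, 2.3 ms; sum = 2.50589 ms.
End-to-end = 3.059 ms.

3.059 ms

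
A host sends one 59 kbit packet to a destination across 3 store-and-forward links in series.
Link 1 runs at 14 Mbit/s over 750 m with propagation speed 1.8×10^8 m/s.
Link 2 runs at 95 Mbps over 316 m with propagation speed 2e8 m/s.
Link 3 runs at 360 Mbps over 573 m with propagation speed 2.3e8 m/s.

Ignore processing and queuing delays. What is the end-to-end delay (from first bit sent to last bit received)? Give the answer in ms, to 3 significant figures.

5.01 ms

L = 59000 bits.
Transmission delays (L/R per hop): 4.21429, 0.621053, 0.163889 ms; sum = 4.99923 ms.
Propagation delays (d/s per hop): 0.00416667, 0.00158, 0.0024913 ms; sum = 0.00823797 ms.
End-to-end = 5.01 ms.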